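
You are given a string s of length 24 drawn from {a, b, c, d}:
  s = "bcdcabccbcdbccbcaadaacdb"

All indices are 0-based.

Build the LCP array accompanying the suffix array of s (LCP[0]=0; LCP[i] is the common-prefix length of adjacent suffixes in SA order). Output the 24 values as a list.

[0, 2, 1, 1, 1, 0, 1, 2, 5, 2, 3, 0, 2, 1, 3, 1, 4, 1, 3, 2, 0, 1, 2, 1]

sorted suffixes:
  #0 SA[0]=19  'aacdb'
  #1 SA[1]=16  'aadaacdb'
  #2 SA[2]=4  'abccbcdbccbcaadaacdb'
  #3 SA[3]=20  'acdb'
  #4 SA[4]=17  'adaacdb'
  #5 SA[5]=23  'b'
  #6 SA[6]=14  'bcaadaacdb'
  #7 SA[7]=11  'bccbcaadaacdb'
  #8 SA[8]=5  'bccbcdbccbcaadaacdb'
  #9 SA[9]=8  'bcdbccbcaadaacdb'
  #10 SA[10]=0  'bcdcabccbcdbccbcaadaacdb'
  #11 SA[11]=15  'caadaacdb'
  #12 SA[12]=3  'cabccbcdbccbcaadaacdb'
  #13 SA[13]=13  'cbcaadaacdb'
  #14 SA[14]=7  'cbcdbccbcaadaacdb'
  #15 SA[15]=12  'ccbcaadaacdb'
  #16 SA[16]=6  'ccbcdbccbcaadaacdb'
  #17 SA[17]=21  'cdb'
  #18 SA[18]=9  'cdbccbcaadaacdb'
  #19 SA[19]=1  'cdcabccbcdbccbcaadaacdb'
  #20 SA[20]=18  'daacdb'
  #21 SA[21]=22  'db'
  #22 SA[22]=10  'dbccbcaadaacdb'
  #23 SA[23]=2  'dcabccbcdbccbcaadaacdb'

SA = [19, 16, 4, 20, 17, 23, 14, 11, 5, 8, 0, 15, 3, 13, 7, 12, 6, 21, 9, 1, 18, 22, 10, 2]
i: (SA[i-1],SA[i]) lcp shared
  1: (19,16) 2 'aa'
  2: (16,4) 1 'a'
  3: (4,20) 1 'a'
  4: (20,17) 1 'a'
  5: (17,23) 0 ''
  6: (23,14) 1 'b'
  7: (14,11) 2 'bc'
  8: (11,5) 5 'bccbc'
  9: (5,8) 2 'bc'
  10: (8,0) 3 'bcd'
  11: (0,15) 0 ''
  12: (15,3) 2 'ca'
  13: (3,13) 1 'c'
  14: (13,7) 3 'cbc'
  15: (7,12) 1 'c'
  16: (12,6) 4 'ccbc'
  17: (6,21) 1 'c'
  18: (21,9) 3 'cdb'
  19: (9,1) 2 'cd'
  20: (1,18) 0 ''
  21: (18,22) 1 'd'
  22: (22,10) 2 'db'
  23: (10,2) 1 'd'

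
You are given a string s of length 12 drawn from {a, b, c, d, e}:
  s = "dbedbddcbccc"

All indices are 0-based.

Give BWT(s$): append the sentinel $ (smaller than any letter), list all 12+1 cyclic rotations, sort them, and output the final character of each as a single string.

ccddcdcbe$dbb

rank  rotation       last
    0  $dbedbddcbccc  c
    1  bccc$dbedbddc  c
    2  bddcbccc$dbed  d
    3  bedbddcbccc$d  d
    4  c$dbedbddcbcc  c
    5  cbccc$dbedbdd  d
    6  cc$dbedbddcbc  c
    7  ccc$dbedbddcb  b
    8  dbddcbccc$dbe  e
    9  dbedbddcbccc$  $
   10  dcbccc$dbedbd  d
   11  ddcbccc$dbedb  b
   12  edbddcbccc$db  b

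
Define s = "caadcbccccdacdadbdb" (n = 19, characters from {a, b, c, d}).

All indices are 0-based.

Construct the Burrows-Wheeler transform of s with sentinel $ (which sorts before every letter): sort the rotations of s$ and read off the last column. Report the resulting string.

rank  rotation              last
    0  $caadcbccccdacdadbdb  b
    1  aadcbccccdacdadbdb$c  c
    2  acdadbdb$caadcbccccd  d
    3  adbdb$caadcbccccdacd  d
    4  adcbccccdacdadbdb$ca  a
    5  b$caadcbccccdacdadbd  d
    6  bccccdacdadbdb$caadc  c
    7  bdb$caadcbccccdacdad  d
    8  caadcbccccdacdadbdb$  $
    9  cbccccdacdadbdb$caad  d
   10  ccccdacdadbdb$caadcb  b
   11  cccdacdadbdb$caadcbc  c
   12  ccdacdadbdb$caadcbcc  c
   13  cdacdadbdb$caadcbccc  c
   14  cdadbdb$caadcbccccda  a
   15  dacdadbdb$caadcbcccc  c
   16  dadbdb$caadcbccccdac  c
   17  db$caadcbccccdacdadb  b
   18  dbdb$caadcbccccdacda  a
   19  dcbccccdacdadbdb$caa  a

bcddadcd$dbcccaccbaa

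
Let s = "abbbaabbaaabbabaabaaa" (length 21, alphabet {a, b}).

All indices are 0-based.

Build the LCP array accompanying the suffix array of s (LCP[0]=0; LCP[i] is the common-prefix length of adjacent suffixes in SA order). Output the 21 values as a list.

sorted suffixes:
  #0 SA[0]=20  'a'
  #1 SA[1]=19  'aa'
  #2 SA[2]=18  'aaa'
  #3 SA[3]=8  'aaabbabaabaaa'
  #4 SA[4]=15  'aabaaa'
  #5 SA[5]=4  'aabbaaabbabaabaaa'
  #6 SA[6]=9  'aabbabaabaaa'
  #7 SA[7]=16  'abaaa'
  #8 SA[8]=13  'abaabaaa'
  #9 SA[9]=5  'abbaaabbabaabaaa'
  #10 SA[10]=10  'abbabaabaaa'
  #11 SA[11]=0  'abbbaabbaaabbabaabaaa'
  #12 SA[12]=17  'baaa'
  #13 SA[13]=7  'baaabbabaabaaa'
  #14 SA[14]=14  'baabaaa'
  #15 SA[15]=3  'baabbaaabbabaabaaa'
  #16 SA[16]=12  'babaabaaa'
  #17 SA[17]=6  'bbaaabbabaabaaa'
  #18 SA[18]=2  'bbaabbaaabbabaabaaa'
  #19 SA[19]=11  'bbabaabaaa'
  #20 SA[20]=1  'bbbaabbaaabbabaabaaa'

SA = [20, 19, 18, 8, 15, 4, 9, 16, 13, 5, 10, 0, 17, 7, 14, 3, 12, 6, 2, 11, 1]
[i] adj suffixes → lcp
  [1] 20/19 → 1 ('a')
  [2] 19/18 → 2 ('aa')
  [3] 18/8 → 3 ('aaa')
  [4] 8/15 → 2 ('aa')
  [5] 15/4 → 3 ('aab')
  [6] 4/9 → 5 ('aabba')
  [7] 9/16 → 1 ('a')
  [8] 16/13 → 4 ('abaa')
  [9] 13/5 → 2 ('ab')
  [10] 5/10 → 4 ('abba')
  [11] 10/0 → 3 ('abb')
  [12] 0/17 → 0 ('')
  [13] 17/7 → 4 ('baaa')
  [14] 7/14 → 3 ('baa')
  [15] 14/3 → 4 ('baab')
  [16] 3/12 → 2 ('ba')
  [17] 12/6 → 1 ('b')
  [18] 6/2 → 4 ('bbaa')
  [19] 2/11 → 3 ('bba')
  [20] 11/1 → 2 ('bb')

[0, 1, 2, 3, 2, 3, 5, 1, 4, 2, 4, 3, 0, 4, 3, 4, 2, 1, 4, 3, 2]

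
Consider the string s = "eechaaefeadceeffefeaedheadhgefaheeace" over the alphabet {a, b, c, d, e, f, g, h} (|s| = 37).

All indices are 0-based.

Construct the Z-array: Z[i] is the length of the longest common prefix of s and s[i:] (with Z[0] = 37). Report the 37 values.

[37, 1, 0, 0, 0, 0, 1, 0, 1, 0, 0, 0, 2, 1, 0, 0, 1, 0, 1, 0, 1, 0, 0, 1, 0, 0, 0, 0, 1, 0, 0, 0, 2, 1, 0, 0, 1]

Z[0]=37
i=1: fresh scan; Z[1]=1 grow→box=[1,2)
i=2: fresh scan; Z[2]=0
i=3: fresh scan; Z[3]=0
i=4: fresh scan; Z[4]=0
i=5: fresh scan; Z[5]=0
i=6: fresh scan; Z[6]=1 grow→box=[6,7)
i=7: fresh scan; Z[7]=0
i=8: fresh scan; Z[8]=1 grow→box=[8,9)
i=9: fresh scan; Z[9]=0
i=10: fresh scan; Z[10]=0
i=11: fresh scan; Z[11]=0
i=12: fresh scan; Z[12]=2 grow→box=[12,14)
i=13: min(r-i=1, Z[1]=1)=1; Z[13]=1
i=14: fresh scan; Z[14]=0
i=15: fresh scan; Z[15]=0
i=16: fresh scan; Z[16]=1 grow→box=[16,17)
i=17: fresh scan; Z[17]=0
i=18: fresh scan; Z[18]=1 grow→box=[18,19)
i=19: fresh scan; Z[19]=0
i=20: fresh scan; Z[20]=1 grow→box=[20,21)
i=21: fresh scan; Z[21]=0
i=22: fresh scan; Z[22]=0
i=23: fresh scan; Z[23]=1 grow→box=[23,24)
i=24: fresh scan; Z[24]=0
i=25: fresh scan; Z[25]=0
i=26: fresh scan; Z[26]=0
i=27: fresh scan; Z[27]=0
i=28: fresh scan; Z[28]=1 grow→box=[28,29)
i=29: fresh scan; Z[29]=0
i=30: fresh scan; Z[30]=0
i=31: fresh scan; Z[31]=0
i=32: fresh scan; Z[32]=2 grow→box=[32,34)
i=33: min(r-i=1, Z[1]=1)=1; Z[33]=1
i=34: fresh scan; Z[34]=0
i=35: fresh scan; Z[35]=0
i=36: fresh scan; Z[36]=1 grow→box=[36,37)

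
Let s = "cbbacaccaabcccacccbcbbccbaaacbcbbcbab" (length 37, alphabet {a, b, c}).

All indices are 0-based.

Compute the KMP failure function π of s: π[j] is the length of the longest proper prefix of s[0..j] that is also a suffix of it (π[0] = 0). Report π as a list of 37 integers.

[0, 0, 0, 0, 1, 0, 1, 1, 0, 0, 0, 1, 1, 1, 0, 1, 1, 1, 2, 1, 2, 3, 1, 1, 2, 0, 0, 0, 1, 2, 1, 2, 3, 1, 2, 0, 0]

π[0] = 0
j=1 s[j]='b': π[1]=0 (border '')
j=2 s[j]='b': π[2]=0 (border '')
j=3 s[j]='a': π[3]=0 (border '')
j=4 s[j]='c': π[4]=1 (border 'c')
j=5 s[j]='a': k: 1→0; π[5]=0 (border '')
j=6 s[j]='c': π[6]=1 (border 'c')
j=7 s[j]='c': k: 1→0; π[7]=1 (border 'c')
j=8 s[j]='a': k: 1→0; π[8]=0 (border '')
j=9 s[j]='a': π[9]=0 (border '')
j=10 s[j]='b': π[10]=0 (border '')
j=11 s[j]='c': π[11]=1 (border 'c')
j=12 s[j]='c': k: 1→0; π[12]=1 (border 'c')
j=13 s[j]='c': k: 1→0; π[13]=1 (border 'c')
j=14 s[j]='a': k: 1→0; π[14]=0 (border '')
j=15 s[j]='c': π[15]=1 (border 'c')
j=16 s[j]='c': k: 1→0; π[16]=1 (border 'c')
j=17 s[j]='c': k: 1→0; π[17]=1 (border 'c')
j=18 s[j]='b': π[18]=2 (border 'cb')
j=19 s[j]='c': k: 2→0; π[19]=1 (border 'c')
j=20 s[j]='b': π[20]=2 (border 'cb')
j=21 s[j]='b': π[21]=3 (border 'cbb')
j=22 s[j]='c': k: 3→0; π[22]=1 (border 'c')
j=23 s[j]='c': k: 1→0; π[23]=1 (border 'c')
j=24 s[j]='b': π[24]=2 (border 'cb')
j=25 s[j]='a': k: 2→0; π[25]=0 (border '')
j=26 s[j]='a': π[26]=0 (border '')
j=27 s[j]='a': π[27]=0 (border '')
j=28 s[j]='c': π[28]=1 (border 'c')
j=29 s[j]='b': π[29]=2 (border 'cb')
j=30 s[j]='c': k: 2→0; π[30]=1 (border 'c')
j=31 s[j]='b': π[31]=2 (border 'cb')
j=32 s[j]='b': π[32]=3 (border 'cbb')
j=33 s[j]='c': k: 3→0; π[33]=1 (border 'c')
j=34 s[j]='b': π[34]=2 (border 'cb')
j=35 s[j]='a': k: 2→0; π[35]=0 (border '')
j=36 s[j]='b': π[36]=0 (border '')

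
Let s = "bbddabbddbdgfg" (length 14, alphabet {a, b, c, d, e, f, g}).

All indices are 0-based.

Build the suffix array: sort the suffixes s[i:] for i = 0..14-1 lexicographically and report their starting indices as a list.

rank | idx | suffix
   0 |   4 | abbddbdgfg
   1 |   0 | bbddabbddbdgfg
   2 |   5 | bbddbdgfg
   3 |   1 | bddabbddbdgfg
   4 |   6 | bddbdgfg
   5 |   9 | bdgfg
   6 |   3 | dabbddbdgfg
   7 |   8 | dbdgfg
   8 |   2 | ddabbddbdgfg
   9 |   7 | ddbdgfg
  10 |  10 | dgfg
  11 |  12 | fg
  12 |  13 | g
  13 |  11 | gfg

[4, 0, 5, 1, 6, 9, 3, 8, 2, 7, 10, 12, 13, 11]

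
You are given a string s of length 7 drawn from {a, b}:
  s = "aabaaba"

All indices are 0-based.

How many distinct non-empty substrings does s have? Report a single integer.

rank→(start, suffix):
  0 → (6, 'a')
  1 → (3, 'aaba')
  2 → (0, 'aabaaba')
  3 → (4, 'aba')
  4 → (1, 'abaaba')
  5 → (5, 'ba')
  6 → (2, 'baaba')

SA = [6, 3, 0, 4, 1, 5, 2]
[i] adj suffixes → lcp
  [1] 6/3 → 1 ('a')
  [2] 3/0 → 4 ('aaba')
  [3] 0/4 → 1 ('a')
  [4] 4/1 → 3 ('aba')
  [5] 1/5 → 0 ('')
  [6] 5/2 → 2 ('ba')

n(n+1)/2 = 7·8/2 = 28
Σ LCP = 0 + 1 + 4 + 1 + 3 + 0 + 2 = 11
distinct = 28 − 11 = 17

17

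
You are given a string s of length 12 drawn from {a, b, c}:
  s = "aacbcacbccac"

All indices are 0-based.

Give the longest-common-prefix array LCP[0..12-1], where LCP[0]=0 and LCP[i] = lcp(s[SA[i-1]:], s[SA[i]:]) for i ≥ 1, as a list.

sorted suffixes:
  #0 SA[0]=0  'aacbcacbccac'
  #1 SA[1]=10  'ac'
  #2 SA[2]=1  'acbcacbccac'
  #3 SA[3]=5  'acbccac'
  #4 SA[4]=3  'bcacbccac'
  #5 SA[5]=7  'bccac'
  #6 SA[6]=11  'c'
  #7 SA[7]=9  'cac'
  #8 SA[8]=4  'cacbccac'
  #9 SA[9]=2  'cbcacbccac'
  #10 SA[10]=6  'cbccac'
  #11 SA[11]=8  'ccac'

SA = [0, 10, 1, 5, 3, 7, 11, 9, 4, 2, 6, 8]
[i] adj suffixes → lcp
  [1] 0/10 → 1 ('a')
  [2] 10/1 → 2 ('ac')
  [3] 1/5 → 4 ('acbc')
  [4] 5/3 → 0 ('')
  [5] 3/7 → 2 ('bc')
  [6] 7/11 → 0 ('')
  [7] 11/9 → 1 ('c')
  [8] 9/4 → 3 ('cac')
  [9] 4/2 → 1 ('c')
  [10] 2/6 → 3 ('cbc')
  [11] 6/8 → 1 ('c')

[0, 1, 2, 4, 0, 2, 0, 1, 3, 1, 3, 1]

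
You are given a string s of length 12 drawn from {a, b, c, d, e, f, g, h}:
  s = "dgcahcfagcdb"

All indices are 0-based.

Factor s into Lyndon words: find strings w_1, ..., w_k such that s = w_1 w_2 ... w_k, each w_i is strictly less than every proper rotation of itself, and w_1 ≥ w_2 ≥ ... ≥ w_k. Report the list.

emit factor 1: 'dg' (i=0, period=2)
emit factor 2: 'c' (i=2, period=1)
emit factor 3: 'ahcf' (i=3, period=4)
emit factor 4: 'agcdb' (i=7, period=5)

["dg", "c", "ahcf", "agcdb"]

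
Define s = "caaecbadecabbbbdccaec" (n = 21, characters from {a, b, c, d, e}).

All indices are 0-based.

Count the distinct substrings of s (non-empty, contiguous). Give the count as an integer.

sorted suffixes:
  #0 SA[0]=1  'aaecbadecabbbbdccaec'
  #1 SA[1]=10  'abbbbdccaec'
  #2 SA[2]=6  'adecabbbbdccaec'
  #3 SA[3]=18  'aec'
  #4 SA[4]=2  'aecbadecabbbbdccaec'
  #5 SA[5]=5  'badecabbbbdccaec'
  #6 SA[6]=11  'bbbbdccaec'
  #7 SA[7]=12  'bbbdccaec'
  #8 SA[8]=13  'bbdccaec'
  #9 SA[9]=14  'bdccaec'
  #10 SA[10]=20  'c'
  #11 SA[11]=0  'caaecbadecabbbbdccaec'
  #12 SA[12]=9  'cabbbbdccaec'
  #13 SA[13]=17  'caec'
  #14 SA[14]=4  'cbadecabbbbdccaec'
  #15 SA[15]=16  'ccaec'
  #16 SA[16]=15  'dccaec'
  #17 SA[17]=7  'decabbbbdccaec'
  #18 SA[18]=19  'ec'
  #19 SA[19]=8  'ecabbbbdccaec'
  #20 SA[20]=3  'ecbadecabbbbdccaec'

SA = [1, 10, 6, 18, 2, 5, 11, 12, 13, 14, 20, 0, 9, 17, 4, 16, 15, 7, 19, 8, 3]
[i] adj suffixes → lcp
  [1] 1/10 → 1 ('a')
  [2] 10/6 → 1 ('a')
  [3] 6/18 → 1 ('a')
  [4] 18/2 → 3 ('aec')
  [5] 2/5 → 0 ('')
  [6] 5/11 → 1 ('b')
  [7] 11/12 → 3 ('bbb')
  [8] 12/13 → 2 ('bb')
  [9] 13/14 → 1 ('b')
  [10] 14/20 → 0 ('')
  [11] 20/0 → 1 ('c')
  [12] 0/9 → 2 ('ca')
  [13] 9/17 → 2 ('ca')
  [14] 17/4 → 1 ('c')
  [15] 4/16 → 1 ('c')
  [16] 16/15 → 0 ('')
  [17] 15/7 → 1 ('d')
  [18] 7/19 → 0 ('')
  [19] 19/8 → 2 ('ec')
  [20] 8/3 → 2 ('ec')

n(n+1)/2 = 21·22/2 = 231
Σ LCP = 0 + 1 + 1 + 1 + 3 + 0 + 1 + 3 + 2 + 1 + 0 + 1 + 2 + 2 + 1 + 1 + 0 + 1 + 0 + 2 + 2 = 25
distinct = 231 − 25 = 206

206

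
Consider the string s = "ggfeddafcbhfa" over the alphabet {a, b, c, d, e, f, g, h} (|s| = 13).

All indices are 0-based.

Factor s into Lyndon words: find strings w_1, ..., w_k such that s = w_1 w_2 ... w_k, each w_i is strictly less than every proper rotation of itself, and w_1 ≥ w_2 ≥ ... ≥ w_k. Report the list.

emit factor 1: 'g' (i=0, period=1)
emit factor 2: 'g' (i=1, period=1)
emit factor 3: 'f' (i=2, period=1)
emit factor 4: 'e' (i=3, period=1)
emit factor 5: 'd' (i=4, period=1)
emit factor 6: 'd' (i=5, period=1)
emit factor 7: 'afcbhf' (i=6, period=6)
emit factor 8: 'a' (i=12, period=1)

["g", "g", "f", "e", "d", "d", "afcbhf", "a"]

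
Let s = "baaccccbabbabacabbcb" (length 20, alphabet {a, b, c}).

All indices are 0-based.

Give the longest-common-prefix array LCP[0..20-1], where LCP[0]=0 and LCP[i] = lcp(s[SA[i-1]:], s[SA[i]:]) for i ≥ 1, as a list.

sorted suffixes:
  #0 SA[0]=1  'aaccccbabbabacabbcb'
  #1 SA[1]=11  'abacabbcb'
  #2 SA[2]=8  'abbabacabbcb'
  #3 SA[3]=15  'abbcb'
  #4 SA[4]=13  'acabbcb'
  #5 SA[5]=2  'accccbabbabacabbcb'
  #6 SA[6]=19  'b'
  #7 SA[7]=0  'baaccccbabbabacabbcb'
  #8 SA[8]=10  'babacabbcb'
  #9 SA[9]=7  'babbabacabbcb'
  #10 SA[10]=12  'bacabbcb'
  #11 SA[11]=9  'bbabacabbcb'
  #12 SA[12]=16  'bbcb'
  #13 SA[13]=17  'bcb'
  #14 SA[14]=14  'cabbcb'
  #15 SA[15]=18  'cb'
  #16 SA[16]=6  'cbabbabacabbcb'
  #17 SA[17]=5  'ccbabbabacabbcb'
  #18 SA[18]=4  'cccbabbabacabbcb'
  #19 SA[19]=3  'ccccbabbabacabbcb'

SA = [1, 11, 8, 15, 13, 2, 19, 0, 10, 7, 12, 9, 16, 17, 14, 18, 6, 5, 4, 3]
rank  pair      lcp
   1  s[1:],s[11:]  1  'a'
   2  s[11:],s[8:]  2  'ab'
   3  s[8:],s[15:]  3  'abb'
   4  s[15:],s[13:]  1  'a'
   5  s[13:],s[2:]  2  'ac'
   6  s[2:],s[19:]  0  ''
   7  s[19:],s[0:]  1  'b'
   8  s[0:],s[10:]  2  'ba'
   9  s[10:],s[7:]  3  'bab'
  10  s[7:],s[12:]  2  'ba'
  11  s[12:],s[9:]  1  'b'
  12  s[9:],s[16:]  2  'bb'
  13  s[16:],s[17:]  1  'b'
  14  s[17:],s[14:]  0  ''
  15  s[14:],s[18:]  1  'c'
  16  s[18:],s[6:]  2  'cb'
  17  s[6:],s[5:]  1  'c'
  18  s[5:],s[4:]  2  'cc'
  19  s[4:],s[3:]  3  'ccc'

[0, 1, 2, 3, 1, 2, 0, 1, 2, 3, 2, 1, 2, 1, 0, 1, 2, 1, 2, 3]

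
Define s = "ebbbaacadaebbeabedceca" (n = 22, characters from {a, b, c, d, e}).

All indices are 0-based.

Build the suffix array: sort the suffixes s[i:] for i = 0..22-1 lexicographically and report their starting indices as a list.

[21, 4, 14, 5, 7, 9, 3, 2, 1, 11, 12, 15, 20, 6, 18, 8, 17, 13, 0, 10, 19, 16]

sorted suffixes:
  #0 SA[0]=21  'a'
  #1 SA[1]=4  'aacadaebbeabedceca'
  #2 SA[2]=14  'abedceca'
  #3 SA[3]=5  'acadaebbeabedceca'
  #4 SA[4]=7  'adaebbeabedceca'
  #5 SA[5]=9  'aebbeabedceca'
  #6 SA[6]=3  'baacadaebbeabedceca'
  #7 SA[7]=2  'bbaacadaebbeabedceca'
  #8 SA[8]=1  'bbbaacadaebbeabedceca'
  #9 SA[9]=11  'bbeabedceca'
  #10 SA[10]=12  'beabedceca'
  #11 SA[11]=15  'bedceca'
  #12 SA[12]=20  'ca'
  #13 SA[13]=6  'cadaebbeabedceca'
  #14 SA[14]=18  'ceca'
  #15 SA[15]=8  'daebbeabedceca'
  #16 SA[16]=17  'dceca'
  #17 SA[17]=13  'eabedceca'
  #18 SA[18]=0  'ebbbaacadaebbeabedceca'
  #19 SA[19]=10  'ebbeabedceca'
  #20 SA[20]=19  'eca'
  #21 SA[21]=16  'edceca'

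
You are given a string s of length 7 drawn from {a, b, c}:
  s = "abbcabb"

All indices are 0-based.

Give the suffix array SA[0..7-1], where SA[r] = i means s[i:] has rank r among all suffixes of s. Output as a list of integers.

[4, 0, 6, 5, 1, 2, 3]

sorted suffixes:
  #0 SA[0]=4  'abb'
  #1 SA[1]=0  'abbcabb'
  #2 SA[2]=6  'b'
  #3 SA[3]=5  'bb'
  #4 SA[4]=1  'bbcabb'
  #5 SA[5]=2  'bcabb'
  #6 SA[6]=3  'cabb'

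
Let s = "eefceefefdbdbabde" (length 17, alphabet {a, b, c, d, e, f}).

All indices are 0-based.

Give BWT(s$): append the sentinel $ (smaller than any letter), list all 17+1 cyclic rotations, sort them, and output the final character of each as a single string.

rank  rotation            last
    0  $eefceefefdbdbabde  e
    1  abde$eefceefefdbdb  b
    2  babde$eefceefefdbd  d
    3  bdbabde$eefceefefd  d
    4  bde$eefceefefdbdba  a
    5  ceefefdbdbabde$eef  f
    6  dbabde$eefceefefdb  b
    7  dbdbabde$eefceefef  f
    8  de$eefceefefdbdbab  b
    9  e$eefceefefdbdbabd  d
   10  eefceefefdbdbabde$  $
   11  eefefdbdbabde$eefc  c
   12  efceefefdbdbabde$e  e
   13  efdbdbabde$eefceef  f
   14  efefdbdbabde$eefce  e
   15  fceefefdbdbabde$ee  e
   16  fdbdbabde$eefceefe  e
   17  fefdbdbabde$eefcee  e

ebddafbfbd$cefeeee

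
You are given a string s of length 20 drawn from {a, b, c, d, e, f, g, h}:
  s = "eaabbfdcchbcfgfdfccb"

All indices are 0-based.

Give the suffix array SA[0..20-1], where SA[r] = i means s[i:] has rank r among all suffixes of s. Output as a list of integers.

sorted suffixes:
  #0 SA[0]=1  'aabbfdcchbcfgfdfccb'
  #1 SA[1]=2  'abbfdcchbcfgfdfccb'
  #2 SA[2]=19  'b'
  #3 SA[3]=3  'bbfdcchbcfgfdfccb'
  #4 SA[4]=10  'bcfgfdfccb'
  #5 SA[5]=4  'bfdcchbcfgfdfccb'
  #6 SA[6]=18  'cb'
  #7 SA[7]=17  'ccb'
  #8 SA[8]=7  'cchbcfgfdfccb'
  #9 SA[9]=11  'cfgfdfccb'
  #10 SA[10]=8  'chbcfgfdfccb'
  #11 SA[11]=6  'dcchbcfgfdfccb'
  #12 SA[12]=15  'dfccb'
  #13 SA[13]=0  'eaabbfdcchbcfgfdfccb'
  #14 SA[14]=16  'fccb'
  #15 SA[15]=5  'fdcchbcfgfdfccb'
  #16 SA[16]=14  'fdfccb'
  #17 SA[17]=12  'fgfdfccb'
  #18 SA[18]=13  'gfdfccb'
  #19 SA[19]=9  'hbcfgfdfccb'

[1, 2, 19, 3, 10, 4, 18, 17, 7, 11, 8, 6, 15, 0, 16, 5, 14, 12, 13, 9]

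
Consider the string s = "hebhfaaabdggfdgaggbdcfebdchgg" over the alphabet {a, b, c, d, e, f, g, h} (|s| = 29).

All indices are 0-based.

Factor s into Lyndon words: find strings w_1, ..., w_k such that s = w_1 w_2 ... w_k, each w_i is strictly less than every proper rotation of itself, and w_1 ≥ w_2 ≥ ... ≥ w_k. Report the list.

["h", "e", "bhf", "aaabdggfdgaggbdcfebdchgg"]

emit factor 1: 'h' (i=0, period=1)
emit factor 2: 'e' (i=1, period=1)
emit factor 3: 'bhf' (i=2, period=3)
emit factor 4: 'aaabdggfdgaggbdcfebdchgg' (i=5, period=24)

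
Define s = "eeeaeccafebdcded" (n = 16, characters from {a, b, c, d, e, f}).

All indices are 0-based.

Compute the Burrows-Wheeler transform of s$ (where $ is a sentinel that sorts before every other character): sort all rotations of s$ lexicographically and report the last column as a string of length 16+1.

dececedebcefade$a

rank  rotation           last
    0  $eeeaeccafebdcded  d
    1  aeccafebdcded$eee  e
    2  afebdcded$eeeaecc  c
    3  bdcded$eeeaeccafe  e
    4  cafebdcded$eeeaec  c
    5  ccafebdcded$eeeae  e
    6  cded$eeeaeccafebd  d
    7  d$eeeaeccafebdcde  e
    8  dcded$eeeaeccafeb  b
    9  ded$eeeaeccafebdc  c
   10  eaeccafebdcded$ee  e
   11  ebdcded$eeeaeccaf  f
   12  eccafebdcded$eeea  a
   13  ed$eeeaeccafebdcd  d
   14  eeaeccafebdcded$e  e
   15  eeeaeccafebdcded$  $
   16  febdcded$eeeaecca  a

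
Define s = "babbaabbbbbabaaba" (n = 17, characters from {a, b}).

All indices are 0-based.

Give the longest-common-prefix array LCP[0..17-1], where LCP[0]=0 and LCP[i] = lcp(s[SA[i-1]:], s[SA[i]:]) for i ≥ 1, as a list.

sorted suffixes:
  #0 SA[0]=16  'a'
  #1 SA[1]=13  'aaba'
  #2 SA[2]=4  'aabbbbbabaaba'
  #3 SA[3]=14  'aba'
  #4 SA[4]=11  'abaaba'
  #5 SA[5]=1  'abbaabbbbbabaaba'
  #6 SA[6]=5  'abbbbbabaaba'
  #7 SA[7]=15  'ba'
  #8 SA[8]=12  'baaba'
  #9 SA[9]=3  'baabbbbbabaaba'
  #10 SA[10]=10  'babaaba'
  #11 SA[11]=0  'babbaabbbbbabaaba'
  #12 SA[12]=2  'bbaabbbbbabaaba'
  #13 SA[13]=9  'bbabaaba'
  #14 SA[14]=8  'bbbabaaba'
  #15 SA[15]=7  'bbbbabaaba'
  #16 SA[16]=6  'bbbbbabaaba'

SA = [16, 13, 4, 14, 11, 1, 5, 15, 12, 3, 10, 0, 2, 9, 8, 7, 6]
[i] adj suffixes → lcp
  [1] 16/13 → 1 ('a')
  [2] 13/4 → 3 ('aab')
  [3] 4/14 → 1 ('a')
  [4] 14/11 → 3 ('aba')
  [5] 11/1 → 2 ('ab')
  [6] 1/5 → 3 ('abb')
  [7] 5/15 → 0 ('')
  [8] 15/12 → 2 ('ba')
  [9] 12/3 → 4 ('baab')
  [10] 3/10 → 2 ('ba')
  [11] 10/0 → 3 ('bab')
  [12] 0/2 → 1 ('b')
  [13] 2/9 → 3 ('bba')
  [14] 9/8 → 2 ('bb')
  [15] 8/7 → 3 ('bbb')
  [16] 7/6 → 4 ('bbbb')

[0, 1, 3, 1, 3, 2, 3, 0, 2, 4, 2, 3, 1, 3, 2, 3, 4]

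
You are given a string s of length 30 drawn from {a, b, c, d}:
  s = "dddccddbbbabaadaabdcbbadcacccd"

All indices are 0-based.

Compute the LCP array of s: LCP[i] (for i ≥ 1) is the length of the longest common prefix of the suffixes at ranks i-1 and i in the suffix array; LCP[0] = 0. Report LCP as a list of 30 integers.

rank | idx | suffix
   0 |  15 | aabdcbbadcacccd
   1 |  12 | aadaabdcbbadcacccd
   2 |  10 | abaadaabdcbbadcacccd
   3 |  16 | abdcbbadcacccd
   4 |  25 | acccd
   5 |  13 | adaabdcbbadcacccd
   6 |  22 | adcacccd
   7 |  11 | baadaabdcbbadcacccd
   8 |   9 | babaadaabdcbbadcacccd
   9 |  21 | badcacccd
  10 |   8 | bbabaadaabdcbbadcacccd
  11 |  20 | bbadcacccd
  12 |   7 | bbbabaadaabdcbbadcacccd
  13 |  17 | bdcbbadcacccd
  14 |  24 | cacccd
  15 |  19 | cbbadcacccd
  16 |  26 | cccd
  17 |  27 | ccd
  18 |   3 | ccddbbbabaadaabdcbbadcacccd
  19 |  28 | cd
  20 |   4 | cddbbbabaadaabdcbbadcacccd
  21 |  29 | d
  22 |  14 | daabdcbbadcacccd
  23 |   6 | dbbbabaadaabdcbbadcacccd
  24 |  23 | dcacccd
  25 |  18 | dcbbadcacccd
  26 |   2 | dccddbbbabaadaabdcbbadcacccd
  27 |   5 | ddbbbabaadaabdcbbadcacccd
  28 |   1 | ddccddbbbabaadaabdcbbadcacccd
  29 |   0 | dddccddbbbabaadaabdcbbadcacccd

SA = [15, 12, 10, 16, 25, 13, 22, 11, 9, 21, 8, 20, 7, 17, 24, 19, 26, 27, 3, 28, 4, 29, 14, 6, 23, 18, 2, 5, 1, 0]
rank  pair      lcp
   1  s[15:],s[12:]  2  'aa'
   2  s[12:],s[10:]  1  'a'
   3  s[10:],s[16:]  2  'ab'
   4  s[16:],s[25:]  1  'a'
   5  s[25:],s[13:]  1  'a'
   6  s[13:],s[22:]  2  'ad'
   7  s[22:],s[11:]  0  ''
   8  s[11:],s[9:]  2  'ba'
   9  s[9:],s[21:]  2  'ba'
  10  s[21:],s[8:]  1  'b'
  11  s[8:],s[20:]  3  'bba'
  12  s[20:],s[7:]  2  'bb'
  13  s[7:],s[17:]  1  'b'
  14  s[17:],s[24:]  0  ''
  15  s[24:],s[19:]  1  'c'
  16  s[19:],s[26:]  1  'c'
  17  s[26:],s[27:]  2  'cc'
  18  s[27:],s[3:]  3  'ccd'
  19  s[3:],s[28:]  1  'c'
  20  s[28:],s[4:]  2  'cd'
  21  s[4:],s[29:]  0  ''
  22  s[29:],s[14:]  1  'd'
  23  s[14:],s[6:]  1  'd'
  24  s[6:],s[23:]  1  'd'
  25  s[23:],s[18:]  2  'dc'
  26  s[18:],s[2:]  2  'dc'
  27  s[2:],s[5:]  1  'd'
  28  s[5:],s[1:]  2  'dd'
  29  s[1:],s[0:]  2  'dd'

[0, 2, 1, 2, 1, 1, 2, 0, 2, 2, 1, 3, 2, 1, 0, 1, 1, 2, 3, 1, 2, 0, 1, 1, 1, 2, 2, 1, 2, 2]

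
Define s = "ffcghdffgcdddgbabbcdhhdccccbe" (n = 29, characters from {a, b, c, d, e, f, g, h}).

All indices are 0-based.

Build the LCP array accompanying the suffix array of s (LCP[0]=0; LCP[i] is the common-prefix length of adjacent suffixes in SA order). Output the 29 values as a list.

[0, 0, 1, 1, 1, 0, 1, 2, 3, 1, 2, 1, 0, 1, 2, 1, 1, 1, 0, 0, 1, 2, 1, 0, 1, 1, 0, 2, 1]

sorted suffixes:
  #0 SA[0]=15  'abbcdhhdccccbe'
  #1 SA[1]=14  'babbcdhhdccccbe'
  #2 SA[2]=16  'bbcdhhdccccbe'
  #3 SA[3]=17  'bcdhhdccccbe'
  #4 SA[4]=27  'be'
  #5 SA[5]=26  'cbe'
  #6 SA[6]=25  'ccbe'
  #7 SA[7]=24  'cccbe'
  #8 SA[8]=23  'ccccbe'
  #9 SA[9]=9  'cdddgbabbcdhhdccccbe'
  #10 SA[10]=18  'cdhhdccccbe'
  #11 SA[11]=2  'cghdffgcdddgbabbcdhhdccccbe'
  #12 SA[12]=22  'dccccbe'
  #13 SA[13]=10  'dddgbabbcdhhdccccbe'
  #14 SA[14]=11  'ddgbabbcdhhdccccbe'
  #15 SA[15]=5  'dffgcdddgbabbcdhhdccccbe'
  #16 SA[16]=12  'dgbabbcdhhdccccbe'
  #17 SA[17]=19  'dhhdccccbe'
  #18 SA[18]=28  'e'
  #19 SA[19]=1  'fcghdffgcdddgbabbcdhhdccccbe'
  #20 SA[20]=0  'ffcghdffgcdddgbabbcdhhdccccbe'
  #21 SA[21]=6  'ffgcdddgbabbcdhhdccccbe'
  #22 SA[22]=7  'fgcdddgbabbcdhhdccccbe'
  #23 SA[23]=13  'gbabbcdhhdccccbe'
  #24 SA[24]=8  'gcdddgbabbcdhhdccccbe'
  #25 SA[25]=3  'ghdffgcdddgbabbcdhhdccccbe'
  #26 SA[26]=21  'hdccccbe'
  #27 SA[27]=4  'hdffgcdddgbabbcdhhdccccbe'
  #28 SA[28]=20  'hhdccccbe'

SA = [15, 14, 16, 17, 27, 26, 25, 24, 23, 9, 18, 2, 22, 10, 11, 5, 12, 19, 28, 1, 0, 6, 7, 13, 8, 3, 21, 4, 20]
i: (SA[i-1],SA[i]) lcp shared
  1: (15,14) 0 ''
  2: (14,16) 1 'b'
  3: (16,17) 1 'b'
  4: (17,27) 1 'b'
  5: (27,26) 0 ''
  6: (26,25) 1 'c'
  7: (25,24) 2 'cc'
  8: (24,23) 3 'ccc'
  9: (23,9) 1 'c'
  10: (9,18) 2 'cd'
  11: (18,2) 1 'c'
  12: (2,22) 0 ''
  13: (22,10) 1 'd'
  14: (10,11) 2 'dd'
  15: (11,5) 1 'd'
  16: (5,12) 1 'd'
  17: (12,19) 1 'd'
  18: (19,28) 0 ''
  19: (28,1) 0 ''
  20: (1,0) 1 'f'
  21: (0,6) 2 'ff'
  22: (6,7) 1 'f'
  23: (7,13) 0 ''
  24: (13,8) 1 'g'
  25: (8,3) 1 'g'
  26: (3,21) 0 ''
  27: (21,4) 2 'hd'
  28: (4,20) 1 'h'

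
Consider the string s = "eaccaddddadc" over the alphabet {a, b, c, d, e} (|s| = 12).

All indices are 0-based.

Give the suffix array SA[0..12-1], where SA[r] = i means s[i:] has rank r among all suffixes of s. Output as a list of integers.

rank→(start, suffix):
  0 → (1, 'accaddddadc')
  1 → (9, 'adc')
  2 → (4, 'addddadc')
  3 → (11, 'c')
  4 → (3, 'caddddadc')
  5 → (2, 'ccaddddadc')
  6 → (8, 'dadc')
  7 → (10, 'dc')
  8 → (7, 'ddadc')
  9 → (6, 'dddadc')
  10 → (5, 'ddddadc')
  11 → (0, 'eaccaddddadc')

[1, 9, 4, 11, 3, 2, 8, 10, 7, 6, 5, 0]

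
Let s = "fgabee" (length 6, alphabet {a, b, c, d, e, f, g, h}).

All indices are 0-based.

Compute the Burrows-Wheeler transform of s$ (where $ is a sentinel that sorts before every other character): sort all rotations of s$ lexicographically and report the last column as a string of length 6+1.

egaeb$f

rank  rotation last
    0  $fgabee  e
    1  abee$fg  g
    2  bee$fga  a
    3  e$fgabe  e
    4  ee$fgab  b
    5  fgabee$  $
    6  gabee$f  f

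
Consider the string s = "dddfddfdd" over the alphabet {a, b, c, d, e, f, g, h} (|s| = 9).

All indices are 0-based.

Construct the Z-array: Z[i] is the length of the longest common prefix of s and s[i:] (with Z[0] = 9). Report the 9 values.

Z[0]=9
i=1: fresh scan; Z[1]=2 grow→box=[1,3)
i=2: min(r-i=1, Z[1]=2)=1; Z[2]=1
i=3: fresh scan; Z[3]=0
i=4: fresh scan; Z[4]=2 grow→box=[4,6)
i=5: min(r-i=1, Z[1]=2)=1; Z[5]=1
i=6: fresh scan; Z[6]=0
i=7: fresh scan; Z[7]=2 grow→box=[7,9)
i=8: min(r-i=1, Z[1]=2)=1; Z[8]=1

[9, 2, 1, 0, 2, 1, 0, 2, 1]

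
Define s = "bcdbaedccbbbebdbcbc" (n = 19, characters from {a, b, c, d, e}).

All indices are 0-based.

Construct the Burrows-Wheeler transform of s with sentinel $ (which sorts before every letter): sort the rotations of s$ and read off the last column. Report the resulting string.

cbdcbcd$ebbcbdbcbeba

rank  rotation              last
    0  $bcdbaedccbbbebdbcbc  c
    1  aedccbbbebdbcbc$bcdb  b
    2  baedccbbbebdbcbc$bcd  d
    3  bbbebdbcbc$bcdbaedcc  c
    4  bbebdbcbc$bcdbaedccb  b
    5  bc$bcdbaedccbbbebdbc  c
    6  bcbc$bcdbaedccbbbebd  d
    7  bcdbaedccbbbebdbcbc$  $
    8  bdbcbc$bcdbaedccbbbe  e
    9  bebdbcbc$bcdbaedccbb  b
   10  c$bcdbaedccbbbebdbcb  b
   11  cbbbebdbcbc$bcdbaedc  c
   12  cbc$bcdbaedccbbbebdb  b
   13  ccbbbebdbcbc$bcdbaed  d
   14  cdbaedccbbbebdbcbc$b  b
   15  dbaedccbbbebdbcbc$bc  c
   16  dbcbc$bcdbaedccbbbeb  b
   17  dccbbbebdbcbc$bcdbae  e
   18  ebdbcbc$bcdbaedccbbb  b
   19  edccbbbebdbcbc$bcdba  a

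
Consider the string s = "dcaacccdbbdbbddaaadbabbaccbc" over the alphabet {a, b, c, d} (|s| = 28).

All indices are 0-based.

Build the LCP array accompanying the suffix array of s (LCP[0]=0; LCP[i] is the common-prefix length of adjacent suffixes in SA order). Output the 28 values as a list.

sorted suffixes:
  #0 SA[0]=15  'aaadbabbaccbc'
  #1 SA[1]=2  'aacccdbbdbbddaaadbabbaccbc'
  #2 SA[2]=16  'aadbabbaccbc'
  #3 SA[3]=20  'abbaccbc'
  #4 SA[4]=23  'accbc'
  #5 SA[5]=3  'acccdbbdbbddaaadbabbaccbc'
  #6 SA[6]=17  'adbabbaccbc'
  #7 SA[7]=19  'babbaccbc'
  #8 SA[8]=22  'baccbc'
  #9 SA[9]=21  'bbaccbc'
  #10 SA[10]=8  'bbdbbddaaadbabbaccbc'
  #11 SA[11]=11  'bbddaaadbabbaccbc'
  #12 SA[12]=26  'bc'
  #13 SA[13]=9  'bdbbddaaadbabbaccbc'
  #14 SA[14]=12  'bddaaadbabbaccbc'
  #15 SA[15]=27  'c'
  #16 SA[16]=1  'caacccdbbdbbddaaadbabbaccbc'
  #17 SA[17]=25  'cbc'
  #18 SA[18]=24  'ccbc'
  #19 SA[19]=4  'cccdbbdbbddaaadbabbaccbc'
  #20 SA[20]=5  'ccdbbdbbddaaadbabbaccbc'
  #21 SA[21]=6  'cdbbdbbddaaadbabbaccbc'
  #22 SA[22]=14  'daaadbabbaccbc'
  #23 SA[23]=18  'dbabbaccbc'
  #24 SA[24]=7  'dbbdbbddaaadbabbaccbc'
  #25 SA[25]=10  'dbbddaaadbabbaccbc'
  #26 SA[26]=0  'dcaacccdbbdbbddaaadbabbaccbc'
  #27 SA[27]=13  'ddaaadbabbaccbc'

SA = [15, 2, 16, 20, 23, 3, 17, 19, 22, 21, 8, 11, 26, 9, 12, 27, 1, 25, 24, 4, 5, 6, 14, 18, 7, 10, 0, 13]
rank  pair      lcp
   1  s[15:],s[2:]  2  'aa'
   2  s[2:],s[16:]  2  'aa'
   3  s[16:],s[20:]  1  'a'
   4  s[20:],s[23:]  1  'a'
   5  s[23:],s[3:]  3  'acc'
   6  s[3:],s[17:]  1  'a'
   7  s[17:],s[19:]  0  ''
   8  s[19:],s[22:]  2  'ba'
   9  s[22:],s[21:]  1  'b'
  10  s[21:],s[8:]  2  'bb'
  11  s[8:],s[11:]  3  'bbd'
  12  s[11:],s[26:]  1  'b'
  13  s[26:],s[9:]  1  'b'
  14  s[9:],s[12:]  2  'bd'
  15  s[12:],s[27:]  0  ''
  16  s[27:],s[1:]  1  'c'
  17  s[1:],s[25:]  1  'c'
  18  s[25:],s[24:]  1  'c'
  19  s[24:],s[4:]  2  'cc'
  20  s[4:],s[5:]  2  'cc'
  21  s[5:],s[6:]  1  'c'
  22  s[6:],s[14:]  0  ''
  23  s[14:],s[18:]  1  'd'
  24  s[18:],s[7:]  2  'db'
  25  s[7:],s[10:]  4  'dbbd'
  26  s[10:],s[0:]  1  'd'
  27  s[0:],s[13:]  1  'd'

[0, 2, 2, 1, 1, 3, 1, 0, 2, 1, 2, 3, 1, 1, 2, 0, 1, 1, 1, 2, 2, 1, 0, 1, 2, 4, 1, 1]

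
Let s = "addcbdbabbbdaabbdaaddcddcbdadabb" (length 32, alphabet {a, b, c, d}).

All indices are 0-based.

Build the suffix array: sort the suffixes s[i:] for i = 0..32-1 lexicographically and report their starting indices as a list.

[12, 17, 29, 7, 13, 27, 0, 18, 31, 6, 30, 8, 9, 14, 10, 15, 25, 4, 24, 3, 21, 11, 16, 28, 26, 5, 23, 2, 20, 22, 1, 19]

rank→(start, suffix):
  0 → (12, 'aabbdaaddcddcbdadabb')
  1 → (17, 'aaddcddcbdadabb')
  2 → (29, 'abb')
  3 → (7, 'abbbdaabbdaaddcddcbdadabb')
  4 → (13, 'abbdaaddcddcbdadabb')
  5 → (27, 'adabb')
  6 → (0, 'addcbdbabbbdaabbdaaddcddcbdadabb')
  7 → (18, 'addcddcbdadabb')
  8 → (31, 'b')
  9 → (6, 'babbbdaabbdaaddcddcbdadabb')
  10 → (30, 'bb')
  11 → (8, 'bbbdaabbdaaddcddcbdadabb')
  12 → (9, 'bbdaabbdaaddcddcbdadabb')
  13 → (14, 'bbdaaddcddcbdadabb')
  14 → (10, 'bdaabbdaaddcddcbdadabb')
  15 → (15, 'bdaaddcddcbdadabb')
  16 → (25, 'bdadabb')
  17 → (4, 'bdbabbbdaabbdaaddcddcbdadabb')
  18 → (24, 'cbdadabb')
  19 → (3, 'cbdbabbbdaabbdaaddcddcbdadabb')
  20 → (21, 'cddcbdadabb')
  21 → (11, 'daabbdaaddcddcbdadabb')
  22 → (16, 'daaddcddcbdadabb')
  23 → (28, 'dabb')
  24 → (26, 'dadabb')
  25 → (5, 'dbabbbdaabbdaaddcddcbdadabb')
  26 → (23, 'dcbdadabb')
  27 → (2, 'dcbdbabbbdaabbdaaddcddcbdadabb')
  28 → (20, 'dcddcbdadabb')
  29 → (22, 'ddcbdadabb')
  30 → (1, 'ddcbdbabbbdaabbdaaddcddcbdadabb')
  31 → (19, 'ddcddcbdadabb')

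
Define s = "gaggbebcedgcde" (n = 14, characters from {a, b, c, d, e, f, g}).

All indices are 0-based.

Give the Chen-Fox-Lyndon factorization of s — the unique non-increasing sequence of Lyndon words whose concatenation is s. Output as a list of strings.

emit factor 1: 'g' (i=0, period=1)
emit factor 2: 'aggbebcedgcde' (i=1, period=13)

["g", "aggbebcedgcde"]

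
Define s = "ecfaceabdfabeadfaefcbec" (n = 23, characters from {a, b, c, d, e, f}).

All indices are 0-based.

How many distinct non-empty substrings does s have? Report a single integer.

sorted suffixes:
  #0 SA[0]=6  'abdfabeadfaefcbec'
  #1 SA[1]=10  'abeadfaefcbec'
  #2 SA[2]=3  'aceabdfabeadfaefcbec'
  #3 SA[3]=13  'adfaefcbec'
  #4 SA[4]=16  'aefcbec'
  #5 SA[5]=7  'bdfabeadfaefcbec'
  #6 SA[6]=11  'beadfaefcbec'
  #7 SA[7]=20  'bec'
  #8 SA[8]=22  'c'
  #9 SA[9]=19  'cbec'
  #10 SA[10]=4  'ceabdfabeadfaefcbec'
  #11 SA[11]=1  'cfaceabdfabeadfaefcbec'
  #12 SA[12]=8  'dfabeadfaefcbec'
  #13 SA[13]=14  'dfaefcbec'
  #14 SA[14]=5  'eabdfabeadfaefcbec'
  #15 SA[15]=12  'eadfaefcbec'
  #16 SA[16]=21  'ec'
  #17 SA[17]=0  'ecfaceabdfabeadfaefcbec'
  #18 SA[18]=17  'efcbec'
  #19 SA[19]=9  'fabeadfaefcbec'
  #20 SA[20]=2  'faceabdfabeadfaefcbec'
  #21 SA[21]=15  'faefcbec'
  #22 SA[22]=18  'fcbec'

SA = [6, 10, 3, 13, 16, 7, 11, 20, 22, 19, 4, 1, 8, 14, 5, 12, 21, 0, 17, 9, 2, 15, 18]
i: (SA[i-1],SA[i]) lcp shared
  1: (6,10) 2 'ab'
  2: (10,3) 1 'a'
  3: (3,13) 1 'a'
  4: (13,16) 1 'a'
  5: (16,7) 0 ''
  6: (7,11) 1 'b'
  7: (11,20) 2 'be'
  8: (20,22) 0 ''
  9: (22,19) 1 'c'
  10: (19,4) 1 'c'
  11: (4,1) 1 'c'
  12: (1,8) 0 ''
  13: (8,14) 3 'dfa'
  14: (14,5) 0 ''
  15: (5,12) 2 'ea'
  16: (12,21) 1 'e'
  17: (21,0) 2 'ec'
  18: (0,17) 1 'e'
  19: (17,9) 0 ''
  20: (9,2) 2 'fa'
  21: (2,15) 2 'fa'
  22: (15,18) 1 'f'

n(n+1)/2 = 23·24/2 = 276
Σ LCP = 0 + 2 + 1 + 1 + 1 + 0 + 1 + 2 + 0 + 1 + 1 + 1 + 0 + 3 + 0 + 2 + 1 + 2 + 1 + 0 + 2 + 2 + 1 = 25
distinct = 276 − 25 = 251

251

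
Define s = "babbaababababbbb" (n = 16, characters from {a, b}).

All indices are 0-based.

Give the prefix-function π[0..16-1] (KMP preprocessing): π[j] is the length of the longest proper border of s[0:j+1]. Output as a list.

[0, 0, 1, 1, 2, 0, 1, 2, 3, 2, 3, 2, 3, 4, 1, 1]

π[0] = 0
j=1 s[j]='a': π[1]=0 (border '')
j=2 s[j]='b': π[2]=1 (border 'b')
j=3 s[j]='b': k: 1→0; π[3]=1 (border 'b')
j=4 s[j]='a': π[4]=2 (border 'ba')
j=5 s[j]='a': k: 2→0; π[5]=0 (border '')
j=6 s[j]='b': π[6]=1 (border 'b')
j=7 s[j]='a': π[7]=2 (border 'ba')
j=8 s[j]='b': π[8]=3 (border 'bab')
j=9 s[j]='a': k: 3→1; π[9]=2 (border 'ba')
j=10 s[j]='b': π[10]=3 (border 'bab')
j=11 s[j]='a': k: 3→1; π[11]=2 (border 'ba')
j=12 s[j]='b': π[12]=3 (border 'bab')
j=13 s[j]='b': π[13]=4 (border 'babb')
j=14 s[j]='b': k: 4→1→0; π[14]=1 (border 'b')
j=15 s[j]='b': k: 1→0; π[15]=1 (border 'b')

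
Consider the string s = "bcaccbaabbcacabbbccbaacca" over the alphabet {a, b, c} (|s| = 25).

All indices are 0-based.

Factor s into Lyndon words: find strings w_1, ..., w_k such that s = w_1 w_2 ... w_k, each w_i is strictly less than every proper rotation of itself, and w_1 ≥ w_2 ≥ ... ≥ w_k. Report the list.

["bc", "accb", "aabbcacabbbccbaacc", "a"]

emit factor 1: 'bc' (i=0, period=2)
emit factor 2: 'accb' (i=2, period=4)
emit factor 3: 'aabbcacabbbccbaacc' (i=6, period=18)
emit factor 4: 'a' (i=24, period=1)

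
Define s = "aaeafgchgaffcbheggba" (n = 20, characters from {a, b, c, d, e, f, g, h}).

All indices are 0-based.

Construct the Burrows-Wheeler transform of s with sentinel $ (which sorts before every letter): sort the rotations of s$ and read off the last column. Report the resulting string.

ab$agegcfgahfaahgfebc

rank  rotation               last
    0  $aaeafgchgaffcbheggba  a
    1  a$aaeafgchgaffcbheggb  b
    2  aaeafgchgaffcbheggba$  $
    3  aeafgchgaffcbheggba$a  a
    4  affcbheggba$aaeafgchg  g
    5  afgchgaffcbheggba$aae  e
    6  ba$aaeafgchgaffcbhegg  g
    7  bheggba$aaeafgchgaffc  c
    8  cbheggba$aaeafgchgaff  f
    9  chgaffcbheggba$aaeafg  g
   10  eafgchgaffcbheggba$aa  a
   11  eggba$aaeafgchgaffcbh  h
   12  fcbheggba$aaeafgchgaf  f
   13  ffcbheggba$aaeafgchga  a
   14  fgchgaffcbheggba$aaea  a
   15  gaffcbheggba$aaeafgch  h
   16  gba$aaeafgchgaffcbheg  g
   17  gchgaffcbheggba$aaeaf  f
   18  ggba$aaeafgchgaffcbhe  e
   19  heggba$aaeafgchgaffcb  b
   20  hgaffcbheggba$aaeafgc  c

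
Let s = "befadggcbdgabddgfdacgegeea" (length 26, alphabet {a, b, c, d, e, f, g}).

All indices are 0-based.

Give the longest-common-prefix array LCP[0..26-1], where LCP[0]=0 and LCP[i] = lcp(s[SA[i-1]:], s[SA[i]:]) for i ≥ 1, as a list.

rank→(start, suffix):
  0 → (25, 'a')
  1 → (11, 'abddgfdacgegeea')
  2 → (18, 'acgegeea')
  3 → (3, 'adggcbdgabddgfdacgegeea')
  4 → (12, 'bddgfdacgegeea')
  5 → (8, 'bdgabddgfdacgegeea')
  6 → (0, 'befadggcbdgabddgfdacgegeea')
  7 → (7, 'cbdgabddgfdacgegeea')
  8 → (19, 'cgegeea')
  9 → (17, 'dacgegeea')
  10 → (13, 'ddgfdacgegeea')
  11 → (9, 'dgabddgfdacgegeea')
  12 → (14, 'dgfdacgegeea')
  13 → (4, 'dggcbdgabddgfdacgegeea')
  14 → (24, 'ea')
  15 → (23, 'eea')
  16 → (1, 'efadggcbdgabddgfdacgegeea')
  17 → (21, 'egeea')
  18 → (2, 'fadggcbdgabddgfdacgegeea')
  19 → (16, 'fdacgegeea')
  20 → (10, 'gabddgfdacgegeea')
  21 → (6, 'gcbdgabddgfdacgegeea')
  22 → (22, 'geea')
  23 → (20, 'gegeea')
  24 → (15, 'gfdacgegeea')
  25 → (5, 'ggcbdgabddgfdacgegeea')

SA = [25, 11, 18, 3, 12, 8, 0, 7, 19, 17, 13, 9, 14, 4, 24, 23, 1, 21, 2, 16, 10, 6, 22, 20, 15, 5]
i: (SA[i-1],SA[i]) lcp shared
  1: (25,11) 1 'a'
  2: (11,18) 1 'a'
  3: (18,3) 1 'a'
  4: (3,12) 0 ''
  5: (12,8) 2 'bd'
  6: (8,0) 1 'b'
  7: (0,7) 0 ''
  8: (7,19) 1 'c'
  9: (19,17) 0 ''
  10: (17,13) 1 'd'
  11: (13,9) 1 'd'
  12: (9,14) 2 'dg'
  13: (14,4) 2 'dg'
  14: (4,24) 0 ''
  15: (24,23) 1 'e'
  16: (23,1) 1 'e'
  17: (1,21) 1 'e'
  18: (21,2) 0 ''
  19: (2,16) 1 'f'
  20: (16,10) 0 ''
  21: (10,6) 1 'g'
  22: (6,22) 1 'g'
  23: (22,20) 2 'ge'
  24: (20,15) 1 'g'
  25: (15,5) 1 'g'

[0, 1, 1, 1, 0, 2, 1, 0, 1, 0, 1, 1, 2, 2, 0, 1, 1, 1, 0, 1, 0, 1, 1, 2, 1, 1]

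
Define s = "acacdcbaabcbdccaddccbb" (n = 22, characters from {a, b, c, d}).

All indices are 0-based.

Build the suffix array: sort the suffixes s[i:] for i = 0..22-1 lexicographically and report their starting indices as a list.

sorted suffixes:
  #0 SA[0]=7  'aabcbdccaddccbb'
  #1 SA[1]=8  'abcbdccaddccbb'
  #2 SA[2]=0  'acacdcbaabcbdccaddccbb'
  #3 SA[3]=2  'acdcbaabcbdccaddccbb'
  #4 SA[4]=15  'addccbb'
  #5 SA[5]=21  'b'
  #6 SA[6]=6  'baabcbdccaddccbb'
  #7 SA[7]=20  'bb'
  #8 SA[8]=9  'bcbdccaddccbb'
  #9 SA[9]=11  'bdccaddccbb'
  #10 SA[10]=1  'cacdcbaabcbdccaddccbb'
  #11 SA[11]=14  'caddccbb'
  #12 SA[12]=5  'cbaabcbdccaddccbb'
  #13 SA[13]=19  'cbb'
  #14 SA[14]=10  'cbdccaddccbb'
  #15 SA[15]=13  'ccaddccbb'
  #16 SA[16]=18  'ccbb'
  #17 SA[17]=3  'cdcbaabcbdccaddccbb'
  #18 SA[18]=4  'dcbaabcbdccaddccbb'
  #19 SA[19]=12  'dccaddccbb'
  #20 SA[20]=17  'dccbb'
  #21 SA[21]=16  'ddccbb'

[7, 8, 0, 2, 15, 21, 6, 20, 9, 11, 1, 14, 5, 19, 10, 13, 18, 3, 4, 12, 17, 16]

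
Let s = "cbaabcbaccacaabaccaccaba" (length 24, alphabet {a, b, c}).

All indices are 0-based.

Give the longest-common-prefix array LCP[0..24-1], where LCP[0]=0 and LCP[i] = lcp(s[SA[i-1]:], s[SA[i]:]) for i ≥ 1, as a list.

sorted suffixes:
  #0 SA[0]=23  'a'
  #1 SA[1]=12  'aabaccaccaba'
  #2 SA[2]=2  'aabcbaccacaabaccaccaba'
  #3 SA[3]=21  'aba'
  #4 SA[4]=13  'abaccaccaba'
  #5 SA[5]=3  'abcbaccacaabaccaccaba'
  #6 SA[6]=10  'acaabaccaccaba'
  #7 SA[7]=18  'accaba'
  #8 SA[8]=7  'accacaabaccaccaba'
  #9 SA[9]=15  'accaccaba'
  #10 SA[10]=22  'ba'
  #11 SA[11]=1  'baabcbaccacaabaccaccaba'
  #12 SA[12]=6  'baccacaabaccaccaba'
  #13 SA[13]=14  'baccaccaba'
  #14 SA[14]=4  'bcbaccacaabaccaccaba'
  #15 SA[15]=11  'caabaccaccaba'
  #16 SA[16]=20  'caba'
  #17 SA[17]=9  'cacaabaccaccaba'
  #18 SA[18]=17  'caccaba'
  #19 SA[19]=0  'cbaabcbaccacaabaccaccaba'
  #20 SA[20]=5  'cbaccacaabaccaccaba'
  #21 SA[21]=19  'ccaba'
  #22 SA[22]=8  'ccacaabaccaccaba'
  #23 SA[23]=16  'ccaccaba'

SA = [23, 12, 2, 21, 13, 3, 10, 18, 7, 15, 22, 1, 6, 14, 4, 11, 20, 9, 17, 0, 5, 19, 8, 16]
[i] adj suffixes → lcp
  [1] 23/12 → 1 ('a')
  [2] 12/2 → 3 ('aab')
  [3] 2/21 → 1 ('a')
  [4] 21/13 → 3 ('aba')
  [5] 13/3 → 2 ('ab')
  [6] 3/10 → 1 ('a')
  [7] 10/18 → 2 ('ac')
  [8] 18/7 → 4 ('acca')
  [9] 7/15 → 5 ('accac')
  [10] 15/22 → 0 ('')
  [11] 22/1 → 2 ('ba')
  [12] 1/6 → 2 ('ba')
  [13] 6/14 → 6 ('baccac')
  [14] 14/4 → 1 ('b')
  [15] 4/11 → 0 ('')
  [16] 11/20 → 2 ('ca')
  [17] 20/9 → 2 ('ca')
  [18] 9/17 → 3 ('cac')
  [19] 17/0 → 1 ('c')
  [20] 0/5 → 3 ('cba')
  [21] 5/19 → 1 ('c')
  [22] 19/8 → 3 ('cca')
  [23] 8/16 → 4 ('ccac')

[0, 1, 3, 1, 3, 2, 1, 2, 4, 5, 0, 2, 2, 6, 1, 0, 2, 2, 3, 1, 3, 1, 3, 4]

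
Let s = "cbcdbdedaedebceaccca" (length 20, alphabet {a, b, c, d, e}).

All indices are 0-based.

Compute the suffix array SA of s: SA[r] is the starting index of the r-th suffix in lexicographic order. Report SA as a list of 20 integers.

rank | idx | suffix
   0 |  19 | a
   1 |  15 | accca
   2 |   8 | aedebceaccca
   3 |   1 | bcdbdedaedebceaccca
   4 |  12 | bceaccca
   5 |   4 | bdedaedebceaccca
   6 |  18 | ca
   7 |   0 | cbcdbdedaedebceaccca
   8 |  17 | cca
   9 |  16 | ccca
  10 |   2 | cdbdedaedebceaccca
  11 |  13 | ceaccca
  12 |   7 | daedebceaccca
  13 |   3 | dbdedaedebceaccca
  14 |  10 | debceaccca
  15 |   5 | dedaedebceaccca
  16 |  14 | eaccca
  17 |  11 | ebceaccca
  18 |   6 | edaedebceaccca
  19 |   9 | edebceaccca

[19, 15, 8, 1, 12, 4, 18, 0, 17, 16, 2, 13, 7, 3, 10, 5, 14, 11, 6, 9]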